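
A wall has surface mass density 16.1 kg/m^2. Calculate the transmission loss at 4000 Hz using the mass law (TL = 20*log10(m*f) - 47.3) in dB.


Given values:
  m = 16.1 kg/m^2, f = 4000 Hz
Formula: TL = 20 * log10(m * f) - 47.3
Compute m * f = 16.1 * 4000 = 64400.0
Compute log10(64400.0) = 4.808886
Compute 20 * 4.808886 = 96.1777
TL = 96.1777 - 47.3 = 48.88

48.88 dB


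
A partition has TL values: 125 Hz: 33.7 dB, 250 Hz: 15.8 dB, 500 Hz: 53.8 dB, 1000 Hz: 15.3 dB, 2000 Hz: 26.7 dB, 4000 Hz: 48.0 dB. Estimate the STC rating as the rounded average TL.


Given TL values at each frequency:
  125 Hz: 33.7 dB
  250 Hz: 15.8 dB
  500 Hz: 53.8 dB
  1000 Hz: 15.3 dB
  2000 Hz: 26.7 dB
  4000 Hz: 48.0 dB
Formula: STC ~ round(average of TL values)
Sum = 33.7 + 15.8 + 53.8 + 15.3 + 26.7 + 48.0 = 193.3
Average = 193.3 / 6 = 32.22
Rounded: 32

32


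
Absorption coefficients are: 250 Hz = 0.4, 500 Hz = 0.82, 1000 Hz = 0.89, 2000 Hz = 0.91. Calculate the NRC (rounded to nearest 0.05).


Given values:
  a_250 = 0.4, a_500 = 0.82
  a_1000 = 0.89, a_2000 = 0.91
Formula: NRC = (a250 + a500 + a1000 + a2000) / 4
Sum = 0.4 + 0.82 + 0.89 + 0.91 = 3.02
NRC = 3.02 / 4 = 0.755
Rounded to nearest 0.05: 0.75

0.75


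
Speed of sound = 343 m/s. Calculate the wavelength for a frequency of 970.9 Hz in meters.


Given values:
  c = 343 m/s, f = 970.9 Hz
Formula: lambda = c / f
lambda = 343 / 970.9
lambda = 0.3533

0.3533 m


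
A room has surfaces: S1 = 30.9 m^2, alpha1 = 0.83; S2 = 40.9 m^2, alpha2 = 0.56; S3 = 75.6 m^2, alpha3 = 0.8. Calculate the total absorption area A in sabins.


Given surfaces:
  Surface 1: 30.9 * 0.83 = 25.647
  Surface 2: 40.9 * 0.56 = 22.904
  Surface 3: 75.6 * 0.8 = 60.48
Formula: A = sum(Si * alpha_i)
A = 25.647 + 22.904 + 60.48
A = 109.03

109.03 sabins


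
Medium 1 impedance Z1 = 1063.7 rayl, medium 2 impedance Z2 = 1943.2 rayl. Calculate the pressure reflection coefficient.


Given values:
  Z1 = 1063.7 rayl, Z2 = 1943.2 rayl
Formula: R = (Z2 - Z1) / (Z2 + Z1)
Numerator: Z2 - Z1 = 1943.2 - 1063.7 = 879.5
Denominator: Z2 + Z1 = 1943.2 + 1063.7 = 3006.9
R = 879.5 / 3006.9 = 0.2925

0.2925


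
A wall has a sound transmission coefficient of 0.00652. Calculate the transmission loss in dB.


Given values:
  tau = 0.00652
Formula: TL = 10 * log10(1 / tau)
Compute 1 / tau = 1 / 0.00652 = 153.3742
Compute log10(153.3742) = 2.185752
TL = 10 * 2.185752 = 21.86

21.86 dB


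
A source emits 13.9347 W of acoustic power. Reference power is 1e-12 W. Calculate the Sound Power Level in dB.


Given values:
  W = 13.9347 W
  W_ref = 1e-12 W
Formula: SWL = 10 * log10(W / W_ref)
Compute ratio: W / W_ref = 13934700000000
Compute log10: log10(13934700000000) = 13.144098
Multiply: SWL = 10 * 13.144098 = 131.44

131.44 dB


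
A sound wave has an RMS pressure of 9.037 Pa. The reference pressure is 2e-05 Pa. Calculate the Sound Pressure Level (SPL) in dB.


Given values:
  p = 9.037 Pa
  p_ref = 2e-05 Pa
Formula: SPL = 20 * log10(p / p_ref)
Compute ratio: p / p_ref = 9.037 / 2e-05 = 451850
Compute log10: log10(451850) = 5.654994
Multiply: SPL = 20 * 5.654994 = 113.1

113.1 dB


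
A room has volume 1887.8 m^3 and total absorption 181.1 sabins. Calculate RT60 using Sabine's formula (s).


Given values:
  V = 1887.8 m^3
  A = 181.1 sabins
Formula: RT60 = 0.161 * V / A
Numerator: 0.161 * 1887.8 = 303.9358
RT60 = 303.9358 / 181.1 = 1.678

1.678 s


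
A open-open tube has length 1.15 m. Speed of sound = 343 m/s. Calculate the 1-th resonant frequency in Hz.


Given values:
  Tube type: open-open, L = 1.15 m, c = 343 m/s, n = 1
Formula: f_n = n * c / (2 * L)
Compute 2 * L = 2 * 1.15 = 2.3
f = 1 * 343 / 2.3
f = 149.13

149.13 Hz


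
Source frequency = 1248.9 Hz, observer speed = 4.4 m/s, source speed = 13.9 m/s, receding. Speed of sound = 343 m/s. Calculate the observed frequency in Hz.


Given values:
  f_s = 1248.9 Hz, v_o = 4.4 m/s, v_s = 13.9 m/s
  Direction: receding
Formula: f_o = f_s * (c - v_o) / (c + v_s)
Numerator: c - v_o = 343 - 4.4 = 338.6
Denominator: c + v_s = 343 + 13.9 = 356.9
f_o = 1248.9 * 338.6 / 356.9 = 1184.86

1184.86 Hz


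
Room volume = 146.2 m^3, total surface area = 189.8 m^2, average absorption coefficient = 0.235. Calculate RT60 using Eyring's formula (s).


Given values:
  V = 146.2 m^3, S = 189.8 m^2, alpha = 0.235
Formula: RT60 = 0.161 * V / (-S * ln(1 - alpha))
Compute ln(1 - 0.235) = ln(0.765) = -0.267879
Denominator: -189.8 * -0.267879 = 50.8434
Numerator: 0.161 * 146.2 = 23.5382
RT60 = 23.5382 / 50.8434 = 0.463

0.463 s


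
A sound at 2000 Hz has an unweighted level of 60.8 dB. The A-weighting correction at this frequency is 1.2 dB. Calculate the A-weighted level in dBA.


Given values:
  SPL = 60.8 dB
  A-weighting at 2000 Hz = 1.2 dB
Formula: L_A = SPL + A_weight
L_A = 60.8 + (1.2)
L_A = 62.0

62.0 dBA


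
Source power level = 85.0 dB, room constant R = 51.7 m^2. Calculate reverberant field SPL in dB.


Given values:
  Lw = 85.0 dB, R = 51.7 m^2
Formula: SPL = Lw + 10 * log10(4 / R)
Compute 4 / R = 4 / 51.7 = 0.077369
Compute 10 * log10(0.077369) = -11.1143
SPL = 85.0 + (-11.1143) = 73.89

73.89 dB


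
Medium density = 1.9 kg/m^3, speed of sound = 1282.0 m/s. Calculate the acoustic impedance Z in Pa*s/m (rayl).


Given values:
  rho = 1.9 kg/m^3
  c = 1282.0 m/s
Formula: Z = rho * c
Z = 1.9 * 1282.0
Z = 2435.8

2435.8 rayl


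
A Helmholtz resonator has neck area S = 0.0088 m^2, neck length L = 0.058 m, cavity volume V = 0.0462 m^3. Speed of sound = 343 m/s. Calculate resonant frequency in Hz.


Given values:
  S = 0.0088 m^2, L = 0.058 m, V = 0.0462 m^3, c = 343 m/s
Formula: f = (c / (2*pi)) * sqrt(S / (V * L))
Compute V * L = 0.0462 * 0.058 = 0.0026796
Compute S / (V * L) = 0.0088 / 0.0026796 = 3.2841
Compute sqrt(3.2841) = 1.812209
Compute c / (2*pi) = 343 / 6.283185 = 54.590148
f = 54.590148 * 1.812209 = 98.93

98.93 Hz


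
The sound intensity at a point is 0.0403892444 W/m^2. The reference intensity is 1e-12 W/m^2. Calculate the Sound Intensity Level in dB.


Given values:
  I = 0.0403892444 W/m^2
  I_ref = 1e-12 W/m^2
Formula: SIL = 10 * log10(I / I_ref)
Compute ratio: I / I_ref = 40389244400
Compute log10: log10(40389244400) = 10.606266
Multiply: SIL = 10 * 10.606266 = 106.06

106.06 dB


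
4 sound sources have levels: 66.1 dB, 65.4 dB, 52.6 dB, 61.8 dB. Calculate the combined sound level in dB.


Formula: L_total = 10 * log10( sum(10^(Li/10)) )
  Source 1: 10^(66.1/10) = 4073802.778
  Source 2: 10^(65.4/10) = 3467368.5045
  Source 3: 10^(52.6/10) = 181970.0859
  Source 4: 10^(61.8/10) = 1513561.2484
Sum of linear values = 9236702.6168
L_total = 10 * log10(9236702.6168) = 69.66

69.66 dB


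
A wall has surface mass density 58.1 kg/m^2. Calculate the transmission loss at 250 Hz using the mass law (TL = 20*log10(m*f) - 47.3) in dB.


Given values:
  m = 58.1 kg/m^2, f = 250 Hz
Formula: TL = 20 * log10(m * f) - 47.3
Compute m * f = 58.1 * 250 = 14525.0
Compute log10(14525.0) = 4.162116
Compute 20 * 4.162116 = 83.2423
TL = 83.2423 - 47.3 = 35.94

35.94 dB


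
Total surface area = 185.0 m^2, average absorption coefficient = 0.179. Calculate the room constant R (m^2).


Given values:
  S = 185.0 m^2, alpha = 0.179
Formula: R = S * alpha / (1 - alpha)
Numerator: 185.0 * 0.179 = 33.115
Denominator: 1 - 0.179 = 0.821
R = 33.115 / 0.821 = 40.33

40.33 m^2


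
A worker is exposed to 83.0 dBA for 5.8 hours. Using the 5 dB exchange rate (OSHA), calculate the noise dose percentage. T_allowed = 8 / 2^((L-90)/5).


Given values:
  L = 83.0 dBA, T = 5.8 hours
Formula: T_allowed = 8 / 2^((L - 90) / 5)
Compute exponent: (83.0 - 90) / 5 = -1.4
Compute 2^(-1.4) = 0.378929
T_allowed = 8 / 0.378929 = 21.112134 hours
Dose = (T / T_allowed) * 100
Dose = (5.8 / 21.112134) * 100 = 27.47

27.47 %


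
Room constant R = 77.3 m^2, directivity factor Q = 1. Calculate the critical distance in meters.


Given values:
  R = 77.3 m^2, Q = 1
Formula: d_c = 0.141 * sqrt(Q * R)
Compute Q * R = 1 * 77.3 = 77.3
Compute sqrt(77.3) = 8.792
d_c = 0.141 * 8.792 = 1.24

1.24 m


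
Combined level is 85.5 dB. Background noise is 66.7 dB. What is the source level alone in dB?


Given values:
  L_total = 85.5 dB, L_bg = 66.7 dB
Formula: L_source = 10 * log10(10^(L_total/10) - 10^(L_bg/10))
Convert to linear:
  10^(85.5/10) = 354813389.2336
  10^(66.7/10) = 4677351.4129
Difference: 354813389.2336 - 4677351.4129 = 350136037.8207
L_source = 10 * log10(350136037.8207) = 85.44

85.44 dB


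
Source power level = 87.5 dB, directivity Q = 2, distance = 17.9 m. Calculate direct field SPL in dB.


Given values:
  Lw = 87.5 dB, Q = 2, r = 17.9 m
Formula: SPL = Lw + 10 * log10(Q / (4 * pi * r^2))
Compute 4 * pi * r^2 = 4 * pi * 17.9^2 = 4026.3908
Compute Q / denom = 2 / 4026.3908 = 0.00049672
Compute 10 * log10(0.00049672) = -33.0389
SPL = 87.5 + (-33.0389) = 54.46

54.46 dB


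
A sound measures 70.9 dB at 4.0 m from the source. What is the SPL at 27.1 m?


Given values:
  SPL1 = 70.9 dB, r1 = 4.0 m, r2 = 27.1 m
Formula: SPL2 = SPL1 - 20 * log10(r2 / r1)
Compute ratio: r2 / r1 = 27.1 / 4.0 = 6.775
Compute log10: log10(6.775) = 0.830909
Compute drop: 20 * 0.830909 = 16.6182
SPL2 = 70.9 - 16.6182 = 54.28

54.28 dB


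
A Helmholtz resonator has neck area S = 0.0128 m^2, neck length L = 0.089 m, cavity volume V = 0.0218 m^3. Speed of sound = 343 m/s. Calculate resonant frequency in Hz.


Given values:
  S = 0.0128 m^2, L = 0.089 m, V = 0.0218 m^3, c = 343 m/s
Formula: f = (c / (2*pi)) * sqrt(S / (V * L))
Compute V * L = 0.0218 * 0.089 = 0.0019402
Compute S / (V * L) = 0.0128 / 0.0019402 = 6.5973
Compute sqrt(6.5973) = 2.568521
Compute c / (2*pi) = 343 / 6.283185 = 54.590148
f = 54.590148 * 2.568521 = 140.22

140.22 Hz


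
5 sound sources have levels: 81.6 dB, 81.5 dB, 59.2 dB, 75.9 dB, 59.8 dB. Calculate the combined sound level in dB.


Formula: L_total = 10 * log10( sum(10^(Li/10)) )
  Source 1: 10^(81.6/10) = 144543977.0746
  Source 2: 10^(81.5/10) = 141253754.4623
  Source 3: 10^(59.2/10) = 831763.7711
  Source 4: 10^(75.9/10) = 38904514.4994
  Source 5: 10^(59.8/10) = 954992.586
Sum of linear values = 326489002.3934
L_total = 10 * log10(326489002.3934) = 85.14

85.14 dB


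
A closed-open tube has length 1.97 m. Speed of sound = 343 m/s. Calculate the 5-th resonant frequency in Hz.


Given values:
  Tube type: closed-open, L = 1.97 m, c = 343 m/s, n = 5
Formula: f_n = (2n - 1) * c / (4 * L)
Compute 2n - 1 = 2*5 - 1 = 9
Compute 4 * L = 4 * 1.97 = 7.88
f = 9 * 343 / 7.88
f = 391.75

391.75 Hz


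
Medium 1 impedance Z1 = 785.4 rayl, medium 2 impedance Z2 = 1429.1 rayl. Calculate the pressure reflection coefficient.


Given values:
  Z1 = 785.4 rayl, Z2 = 1429.1 rayl
Formula: R = (Z2 - Z1) / (Z2 + Z1)
Numerator: Z2 - Z1 = 1429.1 - 785.4 = 643.7
Denominator: Z2 + Z1 = 1429.1 + 785.4 = 2214.5
R = 643.7 / 2214.5 = 0.2907

0.2907


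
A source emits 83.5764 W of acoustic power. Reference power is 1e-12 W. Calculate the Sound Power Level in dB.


Given values:
  W = 83.5764 W
  W_ref = 1e-12 W
Formula: SWL = 10 * log10(W / W_ref)
Compute ratio: W / W_ref = 83576400000000
Compute log10: log10(83576400000000) = 13.922084
Multiply: SWL = 10 * 13.922084 = 139.22

139.22 dB


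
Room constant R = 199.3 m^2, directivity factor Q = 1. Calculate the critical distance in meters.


Given values:
  R = 199.3 m^2, Q = 1
Formula: d_c = 0.141 * sqrt(Q * R)
Compute Q * R = 1 * 199.3 = 199.3
Compute sqrt(199.3) = 14.1174
d_c = 0.141 * 14.1174 = 1.991

1.991 m


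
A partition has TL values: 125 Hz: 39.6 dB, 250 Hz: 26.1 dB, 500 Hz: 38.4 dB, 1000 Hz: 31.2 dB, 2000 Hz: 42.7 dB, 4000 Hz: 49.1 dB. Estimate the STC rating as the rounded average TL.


Given TL values at each frequency:
  125 Hz: 39.6 dB
  250 Hz: 26.1 dB
  500 Hz: 38.4 dB
  1000 Hz: 31.2 dB
  2000 Hz: 42.7 dB
  4000 Hz: 49.1 dB
Formula: STC ~ round(average of TL values)
Sum = 39.6 + 26.1 + 38.4 + 31.2 + 42.7 + 49.1 = 227.1
Average = 227.1 / 6 = 37.85
Rounded: 38

38


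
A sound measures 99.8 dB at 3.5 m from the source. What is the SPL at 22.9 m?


Given values:
  SPL1 = 99.8 dB, r1 = 3.5 m, r2 = 22.9 m
Formula: SPL2 = SPL1 - 20 * log10(r2 / r1)
Compute ratio: r2 / r1 = 22.9 / 3.5 = 6.5429
Compute log10: log10(6.5429) = 0.81577
Compute drop: 20 * 0.81577 = 16.3154
SPL2 = 99.8 - 16.3154 = 83.48

83.48 dB


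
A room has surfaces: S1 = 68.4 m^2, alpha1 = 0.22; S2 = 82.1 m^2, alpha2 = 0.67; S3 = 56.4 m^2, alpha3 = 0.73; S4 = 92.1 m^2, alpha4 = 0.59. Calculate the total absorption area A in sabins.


Given surfaces:
  Surface 1: 68.4 * 0.22 = 15.048
  Surface 2: 82.1 * 0.67 = 55.007
  Surface 3: 56.4 * 0.73 = 41.172
  Surface 4: 92.1 * 0.59 = 54.339
Formula: A = sum(Si * alpha_i)
A = 15.048 + 55.007 + 41.172 + 54.339
A = 165.57

165.57 sabins


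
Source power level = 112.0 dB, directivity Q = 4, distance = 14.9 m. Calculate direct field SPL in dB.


Given values:
  Lw = 112.0 dB, Q = 4, r = 14.9 m
Formula: SPL = Lw + 10 * log10(Q / (4 * pi * r^2))
Compute 4 * pi * r^2 = 4 * pi * 14.9^2 = 2789.8599
Compute Q / denom = 4 / 2789.8599 = 0.00143376
Compute 10 * log10(0.00143376) = -28.4352
SPL = 112.0 + (-28.4352) = 83.56

83.56 dB


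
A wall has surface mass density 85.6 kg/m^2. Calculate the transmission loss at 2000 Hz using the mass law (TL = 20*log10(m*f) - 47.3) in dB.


Given values:
  m = 85.6 kg/m^2, f = 2000 Hz
Formula: TL = 20 * log10(m * f) - 47.3
Compute m * f = 85.6 * 2000 = 171200.0
Compute log10(171200.0) = 5.233504
Compute 20 * 5.233504 = 104.6701
TL = 104.6701 - 47.3 = 57.37

57.37 dB


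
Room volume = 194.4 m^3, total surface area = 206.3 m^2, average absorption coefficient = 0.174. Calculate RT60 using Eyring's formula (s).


Given values:
  V = 194.4 m^3, S = 206.3 m^2, alpha = 0.174
Formula: RT60 = 0.161 * V / (-S * ln(1 - alpha))
Compute ln(1 - 0.174) = ln(0.826) = -0.191161
Denominator: -206.3 * -0.191161 = 39.4365
Numerator: 0.161 * 194.4 = 31.2984
RT60 = 31.2984 / 39.4365 = 0.794

0.794 s


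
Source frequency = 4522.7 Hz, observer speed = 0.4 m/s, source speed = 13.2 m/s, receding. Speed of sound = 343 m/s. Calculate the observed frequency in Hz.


Given values:
  f_s = 4522.7 Hz, v_o = 0.4 m/s, v_s = 13.2 m/s
  Direction: receding
Formula: f_o = f_s * (c - v_o) / (c + v_s)
Numerator: c - v_o = 343 - 0.4 = 342.6
Denominator: c + v_s = 343 + 13.2 = 356.2
f_o = 4522.7 * 342.6 / 356.2 = 4350.02

4350.02 Hz


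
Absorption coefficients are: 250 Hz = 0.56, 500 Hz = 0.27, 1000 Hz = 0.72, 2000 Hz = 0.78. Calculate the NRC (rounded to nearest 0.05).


Given values:
  a_250 = 0.56, a_500 = 0.27
  a_1000 = 0.72, a_2000 = 0.78
Formula: NRC = (a250 + a500 + a1000 + a2000) / 4
Sum = 0.56 + 0.27 + 0.72 + 0.78 = 2.33
NRC = 2.33 / 4 = 0.5825
Rounded to nearest 0.05: 0.6

0.6


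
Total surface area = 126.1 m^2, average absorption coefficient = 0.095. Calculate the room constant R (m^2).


Given values:
  S = 126.1 m^2, alpha = 0.095
Formula: R = S * alpha / (1 - alpha)
Numerator: 126.1 * 0.095 = 11.9795
Denominator: 1 - 0.095 = 0.905
R = 11.9795 / 0.905 = 13.24

13.24 m^2


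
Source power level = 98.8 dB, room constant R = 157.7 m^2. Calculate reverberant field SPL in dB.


Given values:
  Lw = 98.8 dB, R = 157.7 m^2
Formula: SPL = Lw + 10 * log10(4 / R)
Compute 4 / R = 4 / 157.7 = 0.025365
Compute 10 * log10(0.025365) = -15.9577
SPL = 98.8 + (-15.9577) = 82.84

82.84 dB


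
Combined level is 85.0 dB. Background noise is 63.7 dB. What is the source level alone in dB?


Given values:
  L_total = 85.0 dB, L_bg = 63.7 dB
Formula: L_source = 10 * log10(10^(L_total/10) - 10^(L_bg/10))
Convert to linear:
  10^(85.0/10) = 316227766.0168
  10^(63.7/10) = 2344228.8153
Difference: 316227766.0168 - 2344228.8153 = 313883537.2015
L_source = 10 * log10(313883537.2015) = 84.97

84.97 dB


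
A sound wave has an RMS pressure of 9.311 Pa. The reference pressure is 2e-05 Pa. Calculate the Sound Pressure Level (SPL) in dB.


Given values:
  p = 9.311 Pa
  p_ref = 2e-05 Pa
Formula: SPL = 20 * log10(p / p_ref)
Compute ratio: p / p_ref = 9.311 / 2e-05 = 465550
Compute log10: log10(465550) = 5.667966
Multiply: SPL = 20 * 5.667966 = 113.36

113.36 dB


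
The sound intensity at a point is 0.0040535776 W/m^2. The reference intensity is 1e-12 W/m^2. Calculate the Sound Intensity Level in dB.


Given values:
  I = 0.0040535776 W/m^2
  I_ref = 1e-12 W/m^2
Formula: SIL = 10 * log10(I / I_ref)
Compute ratio: I / I_ref = 4053577600
Compute log10: log10(4053577600) = 9.607838
Multiply: SIL = 10 * 9.607838 = 96.08

96.08 dB


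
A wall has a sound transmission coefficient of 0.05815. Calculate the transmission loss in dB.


Given values:
  tau = 0.05815
Formula: TL = 10 * log10(1 / tau)
Compute 1 / tau = 1 / 0.05815 = 17.1969
Compute log10(17.1969) = 1.23545
TL = 10 * 1.23545 = 12.35

12.35 dB


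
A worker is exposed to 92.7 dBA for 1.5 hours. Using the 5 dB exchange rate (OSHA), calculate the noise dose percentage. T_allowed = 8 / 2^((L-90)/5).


Given values:
  L = 92.7 dBA, T = 1.5 hours
Formula: T_allowed = 8 / 2^((L - 90) / 5)
Compute exponent: (92.7 - 90) / 5 = 0.54
Compute 2^(0.54) = 1.453973
T_allowed = 8 / 1.453973 = 5.502165 hours
Dose = (T / T_allowed) * 100
Dose = (1.5 / 5.502165) * 100 = 27.26

27.26 %


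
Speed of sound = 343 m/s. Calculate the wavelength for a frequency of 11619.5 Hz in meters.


Given values:
  c = 343 m/s, f = 11619.5 Hz
Formula: lambda = c / f
lambda = 343 / 11619.5
lambda = 0.0295

0.0295 m


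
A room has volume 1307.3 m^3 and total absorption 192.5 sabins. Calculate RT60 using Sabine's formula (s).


Given values:
  V = 1307.3 m^3
  A = 192.5 sabins
Formula: RT60 = 0.161 * V / A
Numerator: 0.161 * 1307.3 = 210.4753
RT60 = 210.4753 / 192.5 = 1.093

1.093 s


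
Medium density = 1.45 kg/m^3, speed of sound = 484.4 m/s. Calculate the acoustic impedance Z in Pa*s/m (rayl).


Given values:
  rho = 1.45 kg/m^3
  c = 484.4 m/s
Formula: Z = rho * c
Z = 1.45 * 484.4
Z = 702.38

702.38 rayl


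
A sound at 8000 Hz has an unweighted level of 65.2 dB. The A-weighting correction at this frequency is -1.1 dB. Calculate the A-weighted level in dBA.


Given values:
  SPL = 65.2 dB
  A-weighting at 8000 Hz = -1.1 dB
Formula: L_A = SPL + A_weight
L_A = 65.2 + (-1.1)
L_A = 64.1

64.1 dBA


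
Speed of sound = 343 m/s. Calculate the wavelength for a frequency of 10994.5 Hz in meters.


Given values:
  c = 343 m/s, f = 10994.5 Hz
Formula: lambda = c / f
lambda = 343 / 10994.5
lambda = 0.0312

0.0312 m


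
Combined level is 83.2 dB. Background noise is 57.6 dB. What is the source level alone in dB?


Given values:
  L_total = 83.2 dB, L_bg = 57.6 dB
Formula: L_source = 10 * log10(10^(L_total/10) - 10^(L_bg/10))
Convert to linear:
  10^(83.2/10) = 208929613.0854
  10^(57.6/10) = 575439.9373
Difference: 208929613.0854 - 575439.9373 = 208354173.1481
L_source = 10 * log10(208354173.1481) = 83.19

83.19 dB


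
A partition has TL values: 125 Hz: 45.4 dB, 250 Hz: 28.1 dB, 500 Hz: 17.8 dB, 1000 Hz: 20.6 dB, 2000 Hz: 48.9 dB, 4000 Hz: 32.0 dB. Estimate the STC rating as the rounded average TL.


Given TL values at each frequency:
  125 Hz: 45.4 dB
  250 Hz: 28.1 dB
  500 Hz: 17.8 dB
  1000 Hz: 20.6 dB
  2000 Hz: 48.9 dB
  4000 Hz: 32.0 dB
Formula: STC ~ round(average of TL values)
Sum = 45.4 + 28.1 + 17.8 + 20.6 + 48.9 + 32.0 = 192.8
Average = 192.8 / 6 = 32.13
Rounded: 32

32


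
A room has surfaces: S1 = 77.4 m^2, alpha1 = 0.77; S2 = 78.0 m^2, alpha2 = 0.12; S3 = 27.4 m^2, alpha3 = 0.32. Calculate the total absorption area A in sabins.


Given surfaces:
  Surface 1: 77.4 * 0.77 = 59.598
  Surface 2: 78.0 * 0.12 = 9.36
  Surface 3: 27.4 * 0.32 = 8.768
Formula: A = sum(Si * alpha_i)
A = 59.598 + 9.36 + 8.768
A = 77.73

77.73 sabins


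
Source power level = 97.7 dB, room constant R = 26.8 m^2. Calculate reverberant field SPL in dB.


Given values:
  Lw = 97.7 dB, R = 26.8 m^2
Formula: SPL = Lw + 10 * log10(4 / R)
Compute 4 / R = 4 / 26.8 = 0.149254
Compute 10 * log10(0.149254) = -8.2607
SPL = 97.7 + (-8.2607) = 89.44

89.44 dB


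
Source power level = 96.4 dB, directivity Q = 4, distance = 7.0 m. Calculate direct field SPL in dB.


Given values:
  Lw = 96.4 dB, Q = 4, r = 7.0 m
Formula: SPL = Lw + 10 * log10(Q / (4 * pi * r^2))
Compute 4 * pi * r^2 = 4 * pi * 7.0^2 = 615.7522
Compute Q / denom = 4 / 615.7522 = 0.00649612
Compute 10 * log10(0.00649612) = -21.8735
SPL = 96.4 + (-21.8735) = 74.53

74.53 dB


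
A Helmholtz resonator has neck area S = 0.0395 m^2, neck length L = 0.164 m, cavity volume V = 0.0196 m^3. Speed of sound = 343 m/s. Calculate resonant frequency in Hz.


Given values:
  S = 0.0395 m^2, L = 0.164 m, V = 0.0196 m^3, c = 343 m/s
Formula: f = (c / (2*pi)) * sqrt(S / (V * L))
Compute V * L = 0.0196 * 0.164 = 0.0032144
Compute S / (V * L) = 0.0395 / 0.0032144 = 12.2885
Compute sqrt(12.2885) = 3.505496
Compute c / (2*pi) = 343 / 6.283185 = 54.590148
f = 54.590148 * 3.505496 = 191.37

191.37 Hz


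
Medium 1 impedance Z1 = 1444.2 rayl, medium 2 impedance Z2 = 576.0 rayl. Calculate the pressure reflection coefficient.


Given values:
  Z1 = 1444.2 rayl, Z2 = 576.0 rayl
Formula: R = (Z2 - Z1) / (Z2 + Z1)
Numerator: Z2 - Z1 = 576.0 - 1444.2 = -868.2
Denominator: Z2 + Z1 = 576.0 + 1444.2 = 2020.2
R = -868.2 / 2020.2 = -0.4298

-0.4298


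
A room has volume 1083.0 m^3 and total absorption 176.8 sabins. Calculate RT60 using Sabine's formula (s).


Given values:
  V = 1083.0 m^3
  A = 176.8 sabins
Formula: RT60 = 0.161 * V / A
Numerator: 0.161 * 1083.0 = 174.363
RT60 = 174.363 / 176.8 = 0.986

0.986 s


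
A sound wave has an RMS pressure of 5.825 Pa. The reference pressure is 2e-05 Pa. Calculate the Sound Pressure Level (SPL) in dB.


Given values:
  p = 5.825 Pa
  p_ref = 2e-05 Pa
Formula: SPL = 20 * log10(p / p_ref)
Compute ratio: p / p_ref = 5.825 / 2e-05 = 291250
Compute log10: log10(291250) = 5.464266
Multiply: SPL = 20 * 5.464266 = 109.29

109.29 dB


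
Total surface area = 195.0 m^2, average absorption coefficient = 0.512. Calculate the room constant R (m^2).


Given values:
  S = 195.0 m^2, alpha = 0.512
Formula: R = S * alpha / (1 - alpha)
Numerator: 195.0 * 0.512 = 99.84
Denominator: 1 - 0.512 = 0.488
R = 99.84 / 0.488 = 204.59

204.59 m^2


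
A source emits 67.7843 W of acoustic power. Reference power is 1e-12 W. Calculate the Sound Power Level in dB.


Given values:
  W = 67.7843 W
  W_ref = 1e-12 W
Formula: SWL = 10 * log10(W / W_ref)
Compute ratio: W / W_ref = 67784300000000
Compute log10: log10(67784300000000) = 13.831129
Multiply: SWL = 10 * 13.831129 = 138.31

138.31 dB


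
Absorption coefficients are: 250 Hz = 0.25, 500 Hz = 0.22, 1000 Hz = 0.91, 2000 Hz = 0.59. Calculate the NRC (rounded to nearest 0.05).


Given values:
  a_250 = 0.25, a_500 = 0.22
  a_1000 = 0.91, a_2000 = 0.59
Formula: NRC = (a250 + a500 + a1000 + a2000) / 4
Sum = 0.25 + 0.22 + 0.91 + 0.59 = 1.97
NRC = 1.97 / 4 = 0.4925
Rounded to nearest 0.05: 0.5

0.5


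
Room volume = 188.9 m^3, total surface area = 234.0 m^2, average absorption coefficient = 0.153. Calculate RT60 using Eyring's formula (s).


Given values:
  V = 188.9 m^3, S = 234.0 m^2, alpha = 0.153
Formula: RT60 = 0.161 * V / (-S * ln(1 - alpha))
Compute ln(1 - 0.153) = ln(0.847) = -0.166055
Denominator: -234.0 * -0.166055 = 38.8569
Numerator: 0.161 * 188.9 = 30.4129
RT60 = 30.4129 / 38.8569 = 0.783

0.783 s


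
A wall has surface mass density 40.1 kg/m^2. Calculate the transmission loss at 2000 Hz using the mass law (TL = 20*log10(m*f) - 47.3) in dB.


Given values:
  m = 40.1 kg/m^2, f = 2000 Hz
Formula: TL = 20 * log10(m * f) - 47.3
Compute m * f = 40.1 * 2000 = 80200.0
Compute log10(80200.0) = 4.904174
Compute 20 * 4.904174 = 98.0835
TL = 98.0835 - 47.3 = 50.78

50.78 dB


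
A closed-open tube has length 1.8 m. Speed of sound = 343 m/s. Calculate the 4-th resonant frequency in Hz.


Given values:
  Tube type: closed-open, L = 1.8 m, c = 343 m/s, n = 4
Formula: f_n = (2n - 1) * c / (4 * L)
Compute 2n - 1 = 2*4 - 1 = 7
Compute 4 * L = 4 * 1.8 = 7.2
f = 7 * 343 / 7.2
f = 333.47

333.47 Hz


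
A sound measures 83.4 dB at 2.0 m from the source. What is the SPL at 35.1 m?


Given values:
  SPL1 = 83.4 dB, r1 = 2.0 m, r2 = 35.1 m
Formula: SPL2 = SPL1 - 20 * log10(r2 / r1)
Compute ratio: r2 / r1 = 35.1 / 2.0 = 17.55
Compute log10: log10(17.55) = 1.244277
Compute drop: 20 * 1.244277 = 24.8855
SPL2 = 83.4 - 24.8855 = 58.51

58.51 dB


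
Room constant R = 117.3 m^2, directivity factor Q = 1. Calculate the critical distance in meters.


Given values:
  R = 117.3 m^2, Q = 1
Formula: d_c = 0.141 * sqrt(Q * R)
Compute Q * R = 1 * 117.3 = 117.3
Compute sqrt(117.3) = 10.8305
d_c = 0.141 * 10.8305 = 1.527

1.527 m


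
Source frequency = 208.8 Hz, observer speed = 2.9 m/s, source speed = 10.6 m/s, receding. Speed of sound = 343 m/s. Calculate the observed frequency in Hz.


Given values:
  f_s = 208.8 Hz, v_o = 2.9 m/s, v_s = 10.6 m/s
  Direction: receding
Formula: f_o = f_s * (c - v_o) / (c + v_s)
Numerator: c - v_o = 343 - 2.9 = 340.1
Denominator: c + v_s = 343 + 10.6 = 353.6
f_o = 208.8 * 340.1 / 353.6 = 200.83

200.83 Hz


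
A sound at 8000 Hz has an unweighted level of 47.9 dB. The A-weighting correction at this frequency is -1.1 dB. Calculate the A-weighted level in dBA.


Given values:
  SPL = 47.9 dB
  A-weighting at 8000 Hz = -1.1 dB
Formula: L_A = SPL + A_weight
L_A = 47.9 + (-1.1)
L_A = 46.8

46.8 dBA


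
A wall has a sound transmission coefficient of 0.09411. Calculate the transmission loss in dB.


Given values:
  tau = 0.09411
Formula: TL = 10 * log10(1 / tau)
Compute 1 / tau = 1 / 0.09411 = 10.6259
Compute log10(10.6259) = 1.026366
TL = 10 * 1.026366 = 10.26

10.26 dB


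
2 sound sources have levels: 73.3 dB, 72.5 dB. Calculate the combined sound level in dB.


Formula: L_total = 10 * log10( sum(10^(Li/10)) )
  Source 1: 10^(73.3/10) = 21379620.895
  Source 2: 10^(72.5/10) = 17782794.1004
Sum of linear values = 39162414.9954
L_total = 10 * log10(39162414.9954) = 75.93

75.93 dB


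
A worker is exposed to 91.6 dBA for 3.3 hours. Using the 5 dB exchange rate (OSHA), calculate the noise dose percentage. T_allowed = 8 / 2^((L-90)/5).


Given values:
  L = 91.6 dBA, T = 3.3 hours
Formula: T_allowed = 8 / 2^((L - 90) / 5)
Compute exponent: (91.6 - 90) / 5 = 0.32
Compute 2^(0.32) = 1.248331
T_allowed = 8 / 1.248331 = 6.408557 hours
Dose = (T / T_allowed) * 100
Dose = (3.3 / 6.408557) * 100 = 51.49

51.49 %


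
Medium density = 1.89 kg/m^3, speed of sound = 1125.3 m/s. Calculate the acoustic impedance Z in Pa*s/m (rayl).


Given values:
  rho = 1.89 kg/m^3
  c = 1125.3 m/s
Formula: Z = rho * c
Z = 1.89 * 1125.3
Z = 2126.82

2126.82 rayl


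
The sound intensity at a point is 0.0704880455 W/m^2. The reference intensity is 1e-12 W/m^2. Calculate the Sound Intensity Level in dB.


Given values:
  I = 0.0704880455 W/m^2
  I_ref = 1e-12 W/m^2
Formula: SIL = 10 * log10(I / I_ref)
Compute ratio: I / I_ref = 70488045500
Compute log10: log10(70488045500) = 10.848115
Multiply: SIL = 10 * 10.848115 = 108.48

108.48 dB


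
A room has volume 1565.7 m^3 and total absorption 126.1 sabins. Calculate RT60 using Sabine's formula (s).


Given values:
  V = 1565.7 m^3
  A = 126.1 sabins
Formula: RT60 = 0.161 * V / A
Numerator: 0.161 * 1565.7 = 252.0777
RT60 = 252.0777 / 126.1 = 1.999

1.999 s


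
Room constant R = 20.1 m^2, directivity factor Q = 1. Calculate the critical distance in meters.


Given values:
  R = 20.1 m^2, Q = 1
Formula: d_c = 0.141 * sqrt(Q * R)
Compute Q * R = 1 * 20.1 = 20.1
Compute sqrt(20.1) = 4.4833
d_c = 0.141 * 4.4833 = 0.632

0.632 m


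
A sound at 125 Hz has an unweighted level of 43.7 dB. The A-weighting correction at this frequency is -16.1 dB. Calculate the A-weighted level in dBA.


Given values:
  SPL = 43.7 dB
  A-weighting at 125 Hz = -16.1 dB
Formula: L_A = SPL + A_weight
L_A = 43.7 + (-16.1)
L_A = 27.6

27.6 dBA


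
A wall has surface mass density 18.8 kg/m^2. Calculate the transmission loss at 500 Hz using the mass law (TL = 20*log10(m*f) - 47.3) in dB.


Given values:
  m = 18.8 kg/m^2, f = 500 Hz
Formula: TL = 20 * log10(m * f) - 47.3
Compute m * f = 18.8 * 500 = 9400.0
Compute log10(9400.0) = 3.973128
Compute 20 * 3.973128 = 79.4626
TL = 79.4626 - 47.3 = 32.16

32.16 dB


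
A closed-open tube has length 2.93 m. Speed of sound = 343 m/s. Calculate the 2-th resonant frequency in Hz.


Given values:
  Tube type: closed-open, L = 2.93 m, c = 343 m/s, n = 2
Formula: f_n = (2n - 1) * c / (4 * L)
Compute 2n - 1 = 2*2 - 1 = 3
Compute 4 * L = 4 * 2.93 = 11.72
f = 3 * 343 / 11.72
f = 87.8

87.8 Hz


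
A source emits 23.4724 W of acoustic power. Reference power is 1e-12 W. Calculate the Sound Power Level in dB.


Given values:
  W = 23.4724 W
  W_ref = 1e-12 W
Formula: SWL = 10 * log10(W / W_ref)
Compute ratio: W / W_ref = 23472400000000
Compute log10: log10(23472400000000) = 13.370557
Multiply: SWL = 10 * 13.370557 = 133.71

133.71 dB


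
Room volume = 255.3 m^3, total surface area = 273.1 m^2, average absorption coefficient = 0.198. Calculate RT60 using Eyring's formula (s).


Given values:
  V = 255.3 m^3, S = 273.1 m^2, alpha = 0.198
Formula: RT60 = 0.161 * V / (-S * ln(1 - alpha))
Compute ln(1 - 0.198) = ln(0.802) = -0.220647
Denominator: -273.1 * -0.220647 = 60.2587
Numerator: 0.161 * 255.3 = 41.1033
RT60 = 41.1033 / 60.2587 = 0.682

0.682 s


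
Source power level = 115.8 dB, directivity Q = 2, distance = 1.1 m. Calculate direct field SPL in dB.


Given values:
  Lw = 115.8 dB, Q = 2, r = 1.1 m
Formula: SPL = Lw + 10 * log10(Q / (4 * pi * r^2))
Compute 4 * pi * r^2 = 4 * pi * 1.1^2 = 15.2053
Compute Q / denom = 2 / 15.2053 = 0.13153308
Compute 10 * log10(0.13153308) = -8.8097
SPL = 115.8 + (-8.8097) = 106.99

106.99 dB


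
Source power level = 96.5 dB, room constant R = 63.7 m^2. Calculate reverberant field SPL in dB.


Given values:
  Lw = 96.5 dB, R = 63.7 m^2
Formula: SPL = Lw + 10 * log10(4 / R)
Compute 4 / R = 4 / 63.7 = 0.062794
Compute 10 * log10(0.062794) = -12.0208
SPL = 96.5 + (-12.0208) = 84.48

84.48 dB


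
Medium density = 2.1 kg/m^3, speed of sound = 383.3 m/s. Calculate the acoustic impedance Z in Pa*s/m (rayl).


Given values:
  rho = 2.1 kg/m^3
  c = 383.3 m/s
Formula: Z = rho * c
Z = 2.1 * 383.3
Z = 804.93

804.93 rayl


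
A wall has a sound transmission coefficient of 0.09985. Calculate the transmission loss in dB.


Given values:
  tau = 0.09985
Formula: TL = 10 * log10(1 / tau)
Compute 1 / tau = 1 / 0.09985 = 10.015
Compute log10(10.015) = 1.000651
TL = 10 * 1.000651 = 10.01

10.01 dB


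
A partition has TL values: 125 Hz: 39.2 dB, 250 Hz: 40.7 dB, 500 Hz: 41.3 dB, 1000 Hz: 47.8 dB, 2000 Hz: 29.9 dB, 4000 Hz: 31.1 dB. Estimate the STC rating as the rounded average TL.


Given TL values at each frequency:
  125 Hz: 39.2 dB
  250 Hz: 40.7 dB
  500 Hz: 41.3 dB
  1000 Hz: 47.8 dB
  2000 Hz: 29.9 dB
  4000 Hz: 31.1 dB
Formula: STC ~ round(average of TL values)
Sum = 39.2 + 40.7 + 41.3 + 47.8 + 29.9 + 31.1 = 230.0
Average = 230.0 / 6 = 38.33
Rounded: 38

38


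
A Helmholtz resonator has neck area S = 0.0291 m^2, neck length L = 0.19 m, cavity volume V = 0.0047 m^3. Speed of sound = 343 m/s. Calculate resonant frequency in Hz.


Given values:
  S = 0.0291 m^2, L = 0.19 m, V = 0.0047 m^3, c = 343 m/s
Formula: f = (c / (2*pi)) * sqrt(S / (V * L))
Compute V * L = 0.0047 * 0.19 = 0.000893
Compute S / (V * L) = 0.0291 / 0.000893 = 32.5868
Compute sqrt(32.5868) = 5.708485
Compute c / (2*pi) = 343 / 6.283185 = 54.590148
f = 54.590148 * 5.708485 = 311.63

311.63 Hz


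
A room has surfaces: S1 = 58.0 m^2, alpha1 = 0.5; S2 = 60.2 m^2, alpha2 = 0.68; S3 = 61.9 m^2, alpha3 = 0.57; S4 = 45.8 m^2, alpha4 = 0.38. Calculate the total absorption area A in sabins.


Given surfaces:
  Surface 1: 58.0 * 0.5 = 29.0
  Surface 2: 60.2 * 0.68 = 40.936
  Surface 3: 61.9 * 0.57 = 35.283
  Surface 4: 45.8 * 0.38 = 17.404
Formula: A = sum(Si * alpha_i)
A = 29.0 + 40.936 + 35.283 + 17.404
A = 122.62

122.62 sabins


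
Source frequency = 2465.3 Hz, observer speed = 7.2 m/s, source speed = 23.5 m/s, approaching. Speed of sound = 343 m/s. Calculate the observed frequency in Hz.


Given values:
  f_s = 2465.3 Hz, v_o = 7.2 m/s, v_s = 23.5 m/s
  Direction: approaching
Formula: f_o = f_s * (c + v_o) / (c - v_s)
Numerator: c + v_o = 343 + 7.2 = 350.2
Denominator: c - v_s = 343 - 23.5 = 319.5
f_o = 2465.3 * 350.2 / 319.5 = 2702.18

2702.18 Hz


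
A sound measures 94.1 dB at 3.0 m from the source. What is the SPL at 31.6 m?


Given values:
  SPL1 = 94.1 dB, r1 = 3.0 m, r2 = 31.6 m
Formula: SPL2 = SPL1 - 20 * log10(r2 / r1)
Compute ratio: r2 / r1 = 31.6 / 3.0 = 10.5333
Compute log10: log10(10.5333) = 1.022564
Compute drop: 20 * 1.022564 = 20.4513
SPL2 = 94.1 - 20.4513 = 73.65

73.65 dB


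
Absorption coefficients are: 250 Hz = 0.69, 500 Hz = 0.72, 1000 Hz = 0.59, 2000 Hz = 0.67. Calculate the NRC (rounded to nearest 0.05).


Given values:
  a_250 = 0.69, a_500 = 0.72
  a_1000 = 0.59, a_2000 = 0.67
Formula: NRC = (a250 + a500 + a1000 + a2000) / 4
Sum = 0.69 + 0.72 + 0.59 + 0.67 = 2.67
NRC = 2.67 / 4 = 0.6675
Rounded to nearest 0.05: 0.65

0.65


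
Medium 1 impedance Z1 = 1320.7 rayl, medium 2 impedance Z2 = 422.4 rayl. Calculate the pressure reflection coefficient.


Given values:
  Z1 = 1320.7 rayl, Z2 = 422.4 rayl
Formula: R = (Z2 - Z1) / (Z2 + Z1)
Numerator: Z2 - Z1 = 422.4 - 1320.7 = -898.3
Denominator: Z2 + Z1 = 422.4 + 1320.7 = 1743.1
R = -898.3 / 1743.1 = -0.5153

-0.5153


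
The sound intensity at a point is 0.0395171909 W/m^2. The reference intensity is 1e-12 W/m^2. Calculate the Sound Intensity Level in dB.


Given values:
  I = 0.0395171909 W/m^2
  I_ref = 1e-12 W/m^2
Formula: SIL = 10 * log10(I / I_ref)
Compute ratio: I / I_ref = 39517190900
Compute log10: log10(39517190900) = 10.596786
Multiply: SIL = 10 * 10.596786 = 105.97

105.97 dB


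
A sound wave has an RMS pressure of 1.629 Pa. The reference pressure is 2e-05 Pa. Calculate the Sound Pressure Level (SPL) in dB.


Given values:
  p = 1.629 Pa
  p_ref = 2e-05 Pa
Formula: SPL = 20 * log10(p / p_ref)
Compute ratio: p / p_ref = 1.629 / 2e-05 = 81450
Compute log10: log10(81450) = 4.910891
Multiply: SPL = 20 * 4.910891 = 98.22

98.22 dB


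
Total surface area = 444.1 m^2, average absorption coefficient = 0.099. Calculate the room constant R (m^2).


Given values:
  S = 444.1 m^2, alpha = 0.099
Formula: R = S * alpha / (1 - alpha)
Numerator: 444.1 * 0.099 = 43.9659
Denominator: 1 - 0.099 = 0.901
R = 43.9659 / 0.901 = 48.8

48.8 m^2


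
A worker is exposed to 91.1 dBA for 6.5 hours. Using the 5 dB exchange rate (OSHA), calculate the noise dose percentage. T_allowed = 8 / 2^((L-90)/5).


Given values:
  L = 91.1 dBA, T = 6.5 hours
Formula: T_allowed = 8 / 2^((L - 90) / 5)
Compute exponent: (91.1 - 90) / 5 = 0.22
Compute 2^(0.22) = 1.164734
T_allowed = 8 / 1.164734 = 6.868521 hours
Dose = (T / T_allowed) * 100
Dose = (6.5 / 6.868521) * 100 = 94.63

94.63 %


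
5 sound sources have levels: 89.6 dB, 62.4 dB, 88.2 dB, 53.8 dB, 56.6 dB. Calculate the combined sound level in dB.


Formula: L_total = 10 * log10( sum(10^(Li/10)) )
  Source 1: 10^(89.6/10) = 912010839.3559
  Source 2: 10^(62.4/10) = 1737800.8287
  Source 3: 10^(88.2/10) = 660693448.0076
  Source 4: 10^(53.8/10) = 239883.2919
  Source 5: 10^(56.6/10) = 457088.1896
Sum of linear values = 1575139059.6737
L_total = 10 * log10(1575139059.6737) = 91.97

91.97 dB


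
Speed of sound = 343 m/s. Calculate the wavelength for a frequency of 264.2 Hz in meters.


Given values:
  c = 343 m/s, f = 264.2 Hz
Formula: lambda = c / f
lambda = 343 / 264.2
lambda = 1.2983

1.2983 m


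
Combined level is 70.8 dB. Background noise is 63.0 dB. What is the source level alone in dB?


Given values:
  L_total = 70.8 dB, L_bg = 63.0 dB
Formula: L_source = 10 * log10(10^(L_total/10) - 10^(L_bg/10))
Convert to linear:
  10^(70.8/10) = 12022644.3462
  10^(63.0/10) = 1995262.315
Difference: 12022644.3462 - 1995262.315 = 10027382.0312
L_source = 10 * log10(10027382.0312) = 70.01

70.01 dB


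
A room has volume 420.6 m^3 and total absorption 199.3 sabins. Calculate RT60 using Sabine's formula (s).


Given values:
  V = 420.6 m^3
  A = 199.3 sabins
Formula: RT60 = 0.161 * V / A
Numerator: 0.161 * 420.6 = 67.7166
RT60 = 67.7166 / 199.3 = 0.34

0.34 s


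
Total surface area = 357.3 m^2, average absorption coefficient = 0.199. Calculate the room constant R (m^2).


Given values:
  S = 357.3 m^2, alpha = 0.199
Formula: R = S * alpha / (1 - alpha)
Numerator: 357.3 * 0.199 = 71.1027
Denominator: 1 - 0.199 = 0.801
R = 71.1027 / 0.801 = 88.77

88.77 m^2


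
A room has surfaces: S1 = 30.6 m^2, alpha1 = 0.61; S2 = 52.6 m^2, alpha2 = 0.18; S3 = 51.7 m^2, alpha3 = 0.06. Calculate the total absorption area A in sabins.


Given surfaces:
  Surface 1: 30.6 * 0.61 = 18.666
  Surface 2: 52.6 * 0.18 = 9.468
  Surface 3: 51.7 * 0.06 = 3.102
Formula: A = sum(Si * alpha_i)
A = 18.666 + 9.468 + 3.102
A = 31.24

31.24 sabins


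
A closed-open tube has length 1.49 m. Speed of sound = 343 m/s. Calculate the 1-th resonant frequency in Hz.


Given values:
  Tube type: closed-open, L = 1.49 m, c = 343 m/s, n = 1
Formula: f_n = (2n - 1) * c / (4 * L)
Compute 2n - 1 = 2*1 - 1 = 1
Compute 4 * L = 4 * 1.49 = 5.96
f = 1 * 343 / 5.96
f = 57.55

57.55 Hz


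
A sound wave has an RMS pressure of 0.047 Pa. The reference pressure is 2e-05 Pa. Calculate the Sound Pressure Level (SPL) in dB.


Given values:
  p = 0.047 Pa
  p_ref = 2e-05 Pa
Formula: SPL = 20 * log10(p / p_ref)
Compute ratio: p / p_ref = 0.047 / 2e-05 = 2350
Compute log10: log10(2350) = 3.371068
Multiply: SPL = 20 * 3.371068 = 67.42

67.42 dB


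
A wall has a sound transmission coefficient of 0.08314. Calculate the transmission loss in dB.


Given values:
  tau = 0.08314
Formula: TL = 10 * log10(1 / tau)
Compute 1 / tau = 1 / 0.08314 = 12.0279
Compute log10(12.0279) = 1.08019
TL = 10 * 1.08019 = 10.8

10.8 dB


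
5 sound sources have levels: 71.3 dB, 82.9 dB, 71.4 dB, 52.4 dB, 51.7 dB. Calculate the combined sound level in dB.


Formula: L_total = 10 * log10( sum(10^(Li/10)) )
  Source 1: 10^(71.3/10) = 13489628.8259
  Source 2: 10^(82.9/10) = 194984459.9758
  Source 3: 10^(71.4/10) = 13803842.646
  Source 4: 10^(52.4/10) = 173780.0829
  Source 5: 10^(51.7/10) = 147910.8388
Sum of linear values = 222599622.3694
L_total = 10 * log10(222599622.3694) = 83.48

83.48 dB


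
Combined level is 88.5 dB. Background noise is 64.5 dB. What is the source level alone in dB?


Given values:
  L_total = 88.5 dB, L_bg = 64.5 dB
Formula: L_source = 10 * log10(10^(L_total/10) - 10^(L_bg/10))
Convert to linear:
  10^(88.5/10) = 707945784.3841
  10^(64.5/10) = 2818382.9313
Difference: 707945784.3841 - 2818382.9313 = 705127401.4528
L_source = 10 * log10(705127401.4528) = 88.48

88.48 dB


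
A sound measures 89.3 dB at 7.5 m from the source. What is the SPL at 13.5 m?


Given values:
  SPL1 = 89.3 dB, r1 = 7.5 m, r2 = 13.5 m
Formula: SPL2 = SPL1 - 20 * log10(r2 / r1)
Compute ratio: r2 / r1 = 13.5 / 7.5 = 1.8
Compute log10: log10(1.8) = 0.255273
Compute drop: 20 * 0.255273 = 5.1055
SPL2 = 89.3 - 5.1055 = 84.19

84.19 dB


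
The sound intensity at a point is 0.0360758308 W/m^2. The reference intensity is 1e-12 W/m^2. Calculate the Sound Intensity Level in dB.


Given values:
  I = 0.0360758308 W/m^2
  I_ref = 1e-12 W/m^2
Formula: SIL = 10 * log10(I / I_ref)
Compute ratio: I / I_ref = 36075830800
Compute log10: log10(36075830800) = 10.557216
Multiply: SIL = 10 * 10.557216 = 105.57

105.57 dB


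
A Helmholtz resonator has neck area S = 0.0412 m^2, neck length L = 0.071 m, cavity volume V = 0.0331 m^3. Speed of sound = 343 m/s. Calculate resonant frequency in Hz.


Given values:
  S = 0.0412 m^2, L = 0.071 m, V = 0.0331 m^3, c = 343 m/s
Formula: f = (c / (2*pi)) * sqrt(S / (V * L))
Compute V * L = 0.0331 * 0.071 = 0.0023501
Compute S / (V * L) = 0.0412 / 0.0023501 = 17.5312
Compute sqrt(17.5312) = 4.187028
Compute c / (2*pi) = 343 / 6.283185 = 54.590148
f = 54.590148 * 4.187028 = 228.57

228.57 Hz
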